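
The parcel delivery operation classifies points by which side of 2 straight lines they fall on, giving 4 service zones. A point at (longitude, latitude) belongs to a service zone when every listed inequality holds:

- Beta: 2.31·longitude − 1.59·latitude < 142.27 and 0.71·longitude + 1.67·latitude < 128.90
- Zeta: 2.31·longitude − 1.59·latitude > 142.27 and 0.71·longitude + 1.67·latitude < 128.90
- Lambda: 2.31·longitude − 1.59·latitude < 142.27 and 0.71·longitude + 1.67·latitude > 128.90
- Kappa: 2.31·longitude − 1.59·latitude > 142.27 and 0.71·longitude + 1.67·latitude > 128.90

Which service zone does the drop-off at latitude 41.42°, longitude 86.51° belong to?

2.31·86.51 − 1.59·41.42 = 133.980, which is < 142.27
0.71·86.51 + 1.67·41.42 = 130.594, which is > 128.90
This sign pattern matches Lambda.

Lambda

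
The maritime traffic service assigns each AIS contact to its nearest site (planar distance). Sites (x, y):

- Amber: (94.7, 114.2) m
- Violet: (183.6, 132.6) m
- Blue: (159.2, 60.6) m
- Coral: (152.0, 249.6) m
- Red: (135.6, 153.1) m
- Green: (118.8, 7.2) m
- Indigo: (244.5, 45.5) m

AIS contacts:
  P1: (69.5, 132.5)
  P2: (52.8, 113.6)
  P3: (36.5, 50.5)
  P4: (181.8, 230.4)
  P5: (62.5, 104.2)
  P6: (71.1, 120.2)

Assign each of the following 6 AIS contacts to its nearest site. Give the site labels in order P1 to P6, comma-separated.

P1 → Amber (d²=969.93)
P2 → Amber (d²=1755.97)
P3 → Amber (d²=7444.93)
P4 → Coral (d²=1256.68)
P5 → Amber (d²=1136.84)
P6 → Amber (d²=592.96)

Amber, Amber, Amber, Coral, Amber, Amber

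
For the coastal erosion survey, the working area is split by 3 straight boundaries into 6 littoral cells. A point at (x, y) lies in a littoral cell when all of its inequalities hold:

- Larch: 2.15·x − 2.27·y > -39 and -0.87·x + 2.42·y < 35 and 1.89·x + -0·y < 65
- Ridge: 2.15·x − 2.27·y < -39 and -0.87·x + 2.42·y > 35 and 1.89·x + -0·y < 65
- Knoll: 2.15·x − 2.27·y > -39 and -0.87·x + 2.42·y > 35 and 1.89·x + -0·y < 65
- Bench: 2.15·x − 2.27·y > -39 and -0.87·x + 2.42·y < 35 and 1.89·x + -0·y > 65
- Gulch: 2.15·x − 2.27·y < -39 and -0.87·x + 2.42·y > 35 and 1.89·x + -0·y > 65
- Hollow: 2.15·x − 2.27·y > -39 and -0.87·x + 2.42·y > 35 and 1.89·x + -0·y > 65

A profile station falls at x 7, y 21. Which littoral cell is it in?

Knoll

2.15·7 − 2.27·21 = -32.620, which is > -39
-0.87·7 + 2.42·21 = 44.730, which is > 35
1.89·7 + -0·21 = 13.230, which is < 65
This sign pattern matches Knoll.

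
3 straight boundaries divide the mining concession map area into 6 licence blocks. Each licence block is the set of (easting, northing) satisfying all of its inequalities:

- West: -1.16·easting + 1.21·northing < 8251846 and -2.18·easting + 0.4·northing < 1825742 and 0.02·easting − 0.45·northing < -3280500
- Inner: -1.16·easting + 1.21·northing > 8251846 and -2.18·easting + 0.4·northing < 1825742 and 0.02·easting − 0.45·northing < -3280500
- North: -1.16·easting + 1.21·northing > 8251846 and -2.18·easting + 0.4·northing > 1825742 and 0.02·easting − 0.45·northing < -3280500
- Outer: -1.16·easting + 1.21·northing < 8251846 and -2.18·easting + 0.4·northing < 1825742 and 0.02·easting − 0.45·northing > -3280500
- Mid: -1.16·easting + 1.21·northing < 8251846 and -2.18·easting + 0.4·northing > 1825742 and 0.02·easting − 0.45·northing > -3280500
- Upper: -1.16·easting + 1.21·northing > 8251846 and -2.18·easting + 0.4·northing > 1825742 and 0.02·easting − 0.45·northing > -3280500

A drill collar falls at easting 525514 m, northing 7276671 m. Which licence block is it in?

Outer

-1.16·525514 + 1.21·7276671 = 8195175.670, which is < 8251846
-2.18·525514 + 0.4·7276671 = 1765047.880, which is < 1825742
0.02·525514 − 0.45·7276671 = -3263991.670, which is > -3280500
This sign pattern matches Outer.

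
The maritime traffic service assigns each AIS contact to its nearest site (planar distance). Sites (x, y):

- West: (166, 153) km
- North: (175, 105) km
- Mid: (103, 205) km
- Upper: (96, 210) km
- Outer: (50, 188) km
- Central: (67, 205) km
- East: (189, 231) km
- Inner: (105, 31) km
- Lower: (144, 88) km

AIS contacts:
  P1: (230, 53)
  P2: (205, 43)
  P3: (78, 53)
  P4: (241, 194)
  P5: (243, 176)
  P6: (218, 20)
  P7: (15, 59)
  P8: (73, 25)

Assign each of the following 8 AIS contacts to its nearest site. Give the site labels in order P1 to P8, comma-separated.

P1 → North (d²=5729.00)
P2 → North (d²=4744.00)
P3 → Inner (d²=1213.00)
P4 → East (d²=4073.00)
P5 → East (d²=5941.00)
P6 → North (d²=9074.00)
P7 → Inner (d²=8884.00)
P8 → Inner (d²=1060.00)

North, North, Inner, East, East, North, Inner, Inner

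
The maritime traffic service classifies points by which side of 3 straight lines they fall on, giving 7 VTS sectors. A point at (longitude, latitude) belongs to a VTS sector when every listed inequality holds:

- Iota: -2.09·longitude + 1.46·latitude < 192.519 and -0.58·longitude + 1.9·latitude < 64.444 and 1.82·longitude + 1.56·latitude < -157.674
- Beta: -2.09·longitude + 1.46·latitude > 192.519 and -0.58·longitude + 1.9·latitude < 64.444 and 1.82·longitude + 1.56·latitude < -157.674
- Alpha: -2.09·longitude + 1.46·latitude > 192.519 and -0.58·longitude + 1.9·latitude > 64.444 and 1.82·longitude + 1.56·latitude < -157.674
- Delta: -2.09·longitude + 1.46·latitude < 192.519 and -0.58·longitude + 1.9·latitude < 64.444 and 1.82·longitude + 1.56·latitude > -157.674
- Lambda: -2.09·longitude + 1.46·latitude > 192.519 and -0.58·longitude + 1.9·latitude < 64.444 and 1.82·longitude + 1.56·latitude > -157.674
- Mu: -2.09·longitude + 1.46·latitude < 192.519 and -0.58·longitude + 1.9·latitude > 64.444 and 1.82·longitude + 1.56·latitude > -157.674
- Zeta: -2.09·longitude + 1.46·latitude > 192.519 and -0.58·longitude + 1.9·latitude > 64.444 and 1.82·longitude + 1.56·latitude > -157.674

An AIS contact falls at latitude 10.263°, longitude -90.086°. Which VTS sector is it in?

-2.09·-90.086 + 1.46·10.263 = 203.264, which is > 192.519
-0.58·-90.086 + 1.9·10.263 = 71.750, which is > 64.444
1.82·-90.086 + 1.56·10.263 = -147.946, which is > -157.674
This sign pattern matches Zeta.

Zeta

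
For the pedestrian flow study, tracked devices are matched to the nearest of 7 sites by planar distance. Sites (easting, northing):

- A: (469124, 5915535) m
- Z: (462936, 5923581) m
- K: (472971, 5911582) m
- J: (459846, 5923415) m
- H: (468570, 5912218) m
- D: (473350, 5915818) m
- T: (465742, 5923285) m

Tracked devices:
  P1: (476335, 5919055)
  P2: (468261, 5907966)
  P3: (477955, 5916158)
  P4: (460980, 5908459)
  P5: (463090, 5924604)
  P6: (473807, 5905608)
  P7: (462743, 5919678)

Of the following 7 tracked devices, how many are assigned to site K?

P1 → D
P2 → H
P3 → D
P4 → H
P5 → Z
P6 → K
P7 → Z
1 of the 7 goes to K.

1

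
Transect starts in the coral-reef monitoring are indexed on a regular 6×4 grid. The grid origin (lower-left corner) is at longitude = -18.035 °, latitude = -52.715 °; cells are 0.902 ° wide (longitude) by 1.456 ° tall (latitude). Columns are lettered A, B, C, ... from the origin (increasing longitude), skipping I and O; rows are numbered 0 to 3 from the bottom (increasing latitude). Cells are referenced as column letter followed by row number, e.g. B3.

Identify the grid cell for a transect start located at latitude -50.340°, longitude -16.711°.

Column index: ⌊(-16.711 − -18.035) / 0.902⌋ = ⌊1.468⌋ = 1 → column B
Row offset from origin: ⌊(-50.340 − -52.715) / 1.456⌋ = ⌊1.631⌋ = 1 → row 1

B1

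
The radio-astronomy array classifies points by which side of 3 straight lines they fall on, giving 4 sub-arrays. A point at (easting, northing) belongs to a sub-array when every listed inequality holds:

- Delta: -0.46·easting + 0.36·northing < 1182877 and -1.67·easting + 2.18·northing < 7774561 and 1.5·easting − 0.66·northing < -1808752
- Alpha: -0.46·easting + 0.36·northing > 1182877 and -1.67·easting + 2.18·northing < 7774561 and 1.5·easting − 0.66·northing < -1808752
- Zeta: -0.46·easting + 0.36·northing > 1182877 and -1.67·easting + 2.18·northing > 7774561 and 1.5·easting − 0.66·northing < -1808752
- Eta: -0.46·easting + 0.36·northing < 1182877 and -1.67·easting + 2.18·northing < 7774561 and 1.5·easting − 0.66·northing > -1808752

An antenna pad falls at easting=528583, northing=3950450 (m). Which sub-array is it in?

Delta

-0.46·528583 + 0.36·3950450 = 1179013.820, which is < 1182877
-1.67·528583 + 2.18·3950450 = 7729247.390, which is < 7774561
1.5·528583 − 0.66·3950450 = -1814422.500, which is < -1808752
This sign pattern matches Delta.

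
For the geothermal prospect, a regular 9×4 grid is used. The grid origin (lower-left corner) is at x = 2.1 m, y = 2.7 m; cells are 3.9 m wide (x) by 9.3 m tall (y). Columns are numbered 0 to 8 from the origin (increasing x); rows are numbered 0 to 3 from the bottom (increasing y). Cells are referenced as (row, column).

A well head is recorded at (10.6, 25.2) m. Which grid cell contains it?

Column index: ⌊(10.6 − 2.1) / 3.9⌋ = ⌊2.179⌋ = 2
Row offset from origin: ⌊(25.2 − 2.7) / 9.3⌋ = ⌊2.419⌋ = 2 → row 2

(2, 2)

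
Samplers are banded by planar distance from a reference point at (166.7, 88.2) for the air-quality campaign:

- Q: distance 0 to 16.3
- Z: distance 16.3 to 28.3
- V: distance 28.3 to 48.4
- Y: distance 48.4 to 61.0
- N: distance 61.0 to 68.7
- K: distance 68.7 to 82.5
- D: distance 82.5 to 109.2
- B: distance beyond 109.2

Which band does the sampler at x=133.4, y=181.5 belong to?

D

Distance = √((133.4−166.7)² + (181.5−88.2)²) = √(1108.890 + 8704.890) = 99.065.
82.5 ≤ 99.065 < 109.2 → D.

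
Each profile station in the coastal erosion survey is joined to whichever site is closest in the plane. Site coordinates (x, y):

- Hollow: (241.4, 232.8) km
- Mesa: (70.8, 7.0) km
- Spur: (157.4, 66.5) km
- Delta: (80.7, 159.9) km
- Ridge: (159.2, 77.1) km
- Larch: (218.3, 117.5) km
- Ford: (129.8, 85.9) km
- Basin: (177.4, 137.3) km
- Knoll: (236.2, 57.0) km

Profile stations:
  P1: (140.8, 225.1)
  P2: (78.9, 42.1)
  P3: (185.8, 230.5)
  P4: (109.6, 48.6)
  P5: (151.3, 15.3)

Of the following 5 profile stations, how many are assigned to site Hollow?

P1 → Delta
P2 → Mesa
P3 → Hollow
P4 → Ford
P5 → Spur
1 of the 5 goes to Hollow.

1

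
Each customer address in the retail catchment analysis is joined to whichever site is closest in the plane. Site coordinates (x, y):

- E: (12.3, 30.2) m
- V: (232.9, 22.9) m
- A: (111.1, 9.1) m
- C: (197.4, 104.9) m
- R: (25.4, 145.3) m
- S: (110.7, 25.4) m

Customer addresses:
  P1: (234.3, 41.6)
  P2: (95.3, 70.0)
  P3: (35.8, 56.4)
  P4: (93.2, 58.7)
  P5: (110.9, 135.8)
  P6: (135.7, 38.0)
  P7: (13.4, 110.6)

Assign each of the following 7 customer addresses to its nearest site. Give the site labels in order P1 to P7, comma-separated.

P1 → V (d²=351.65)
P2 → S (d²=2226.32)
P3 → E (d²=1238.69)
P4 → S (d²=1415.14)
P5 → R (d²=7400.50)
P6 → S (d²=783.76)
P7 → R (d²=1348.09)

V, S, E, S, R, S, R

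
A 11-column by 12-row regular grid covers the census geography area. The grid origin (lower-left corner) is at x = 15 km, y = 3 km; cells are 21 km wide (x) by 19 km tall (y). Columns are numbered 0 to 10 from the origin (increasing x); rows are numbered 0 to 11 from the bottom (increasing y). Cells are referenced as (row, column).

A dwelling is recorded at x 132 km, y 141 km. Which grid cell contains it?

(7, 5)

Column index: ⌊(132 − 15) / 21⌋ = ⌊5.571⌋ = 5
Row offset from origin: ⌊(141 − 3) / 19⌋ = ⌊7.263⌋ = 7 → row 7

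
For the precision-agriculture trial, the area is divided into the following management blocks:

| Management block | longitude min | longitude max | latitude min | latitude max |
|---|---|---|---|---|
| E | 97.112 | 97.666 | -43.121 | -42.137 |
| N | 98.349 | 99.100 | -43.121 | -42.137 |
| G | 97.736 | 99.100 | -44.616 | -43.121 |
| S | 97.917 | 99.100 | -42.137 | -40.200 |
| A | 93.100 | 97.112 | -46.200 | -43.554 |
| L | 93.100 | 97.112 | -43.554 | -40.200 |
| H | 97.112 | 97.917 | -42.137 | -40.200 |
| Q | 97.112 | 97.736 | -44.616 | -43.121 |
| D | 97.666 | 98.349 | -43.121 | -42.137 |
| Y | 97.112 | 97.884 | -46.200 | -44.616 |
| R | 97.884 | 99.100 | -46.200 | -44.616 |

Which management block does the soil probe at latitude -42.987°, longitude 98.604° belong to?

N

The point has longitude = 98.604 and latitude = -42.987.
Only N satisfies 98.349 ≤ longitude ≤ 99.100 and -43.121 ≤ latitude ≤ -42.137.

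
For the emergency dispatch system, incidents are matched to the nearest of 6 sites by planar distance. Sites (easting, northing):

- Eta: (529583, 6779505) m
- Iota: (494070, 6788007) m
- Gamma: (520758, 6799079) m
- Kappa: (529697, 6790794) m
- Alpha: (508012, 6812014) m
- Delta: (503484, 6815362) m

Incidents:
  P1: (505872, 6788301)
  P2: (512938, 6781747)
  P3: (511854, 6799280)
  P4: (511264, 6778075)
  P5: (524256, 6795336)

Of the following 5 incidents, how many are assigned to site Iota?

1

P1 → Iota
P2 → Eta
P3 → Gamma
P4 → Eta
P5 → Gamma
1 of the 5 goes to Iota.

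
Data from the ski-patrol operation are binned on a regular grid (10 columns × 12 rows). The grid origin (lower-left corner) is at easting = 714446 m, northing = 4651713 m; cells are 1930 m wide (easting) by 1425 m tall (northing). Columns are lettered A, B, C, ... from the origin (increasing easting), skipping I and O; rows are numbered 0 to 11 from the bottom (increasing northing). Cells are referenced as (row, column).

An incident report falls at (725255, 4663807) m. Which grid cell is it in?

(8, F)

Column index: ⌊(725255 − 714446) / 1930⌋ = ⌊5.601⌋ = 5 → column F
Row offset from origin: ⌊(4663807 − 4651713) / 1425⌋ = ⌊8.487⌋ = 8 → row 8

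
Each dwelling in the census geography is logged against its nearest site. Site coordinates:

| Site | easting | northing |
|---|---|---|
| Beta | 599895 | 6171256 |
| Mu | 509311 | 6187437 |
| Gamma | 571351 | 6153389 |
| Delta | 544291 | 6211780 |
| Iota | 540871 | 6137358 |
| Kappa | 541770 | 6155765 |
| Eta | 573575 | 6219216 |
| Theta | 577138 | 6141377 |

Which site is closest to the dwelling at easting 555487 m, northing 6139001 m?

Iota

Squared distances to each site:
Beta: 3012455489.000; Mu: 4478269072.000; Gamma: 458681040.000; Delta: 5422133257.000; Iota: 216326905.000; Kappa: 469187785.000; Eta: 6761621969.000; Theta: 474411177.000.
Minimum at Iota.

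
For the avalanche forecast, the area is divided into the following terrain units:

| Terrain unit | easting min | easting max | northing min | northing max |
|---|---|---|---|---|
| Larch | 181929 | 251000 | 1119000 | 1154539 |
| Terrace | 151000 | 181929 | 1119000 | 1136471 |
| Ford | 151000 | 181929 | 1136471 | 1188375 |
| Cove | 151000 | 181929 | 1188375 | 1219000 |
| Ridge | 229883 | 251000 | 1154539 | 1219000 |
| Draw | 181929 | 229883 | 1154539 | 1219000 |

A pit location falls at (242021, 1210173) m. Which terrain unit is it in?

The point has easting = 242021 and northing = 1210173.
Only Ridge satisfies 229883 ≤ easting ≤ 251000 and 1154539 ≤ northing ≤ 1219000.

Ridge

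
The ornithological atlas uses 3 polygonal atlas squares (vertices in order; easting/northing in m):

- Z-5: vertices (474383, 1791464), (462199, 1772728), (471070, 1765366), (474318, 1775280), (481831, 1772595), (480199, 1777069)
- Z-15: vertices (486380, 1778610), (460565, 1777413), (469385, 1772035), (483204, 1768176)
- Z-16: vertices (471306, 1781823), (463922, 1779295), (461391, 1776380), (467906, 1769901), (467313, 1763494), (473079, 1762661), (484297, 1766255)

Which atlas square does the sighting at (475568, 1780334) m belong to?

Cast a ray rightward from (475568, 1780334). For each polygon, the edges (by vertex number in listed order) whose endpoints lie on opposite sides of northing = 1780334, where each meets that height, and whether that is right or left of the point:
Z-5: 1–2 at easting≈467145.2 (left), 6–1 at easting≈478879.8 (right) → 1 crossing.
Z-15: no edge straddles that height → 0 crossings.
Z-16: 1–2 at easting≈466956.8 (left), 7–1 at easting≈472548.5 (left) → 0 crossings.
Only Z-5 has an odd count, so the point is inside Z-5.

Z-5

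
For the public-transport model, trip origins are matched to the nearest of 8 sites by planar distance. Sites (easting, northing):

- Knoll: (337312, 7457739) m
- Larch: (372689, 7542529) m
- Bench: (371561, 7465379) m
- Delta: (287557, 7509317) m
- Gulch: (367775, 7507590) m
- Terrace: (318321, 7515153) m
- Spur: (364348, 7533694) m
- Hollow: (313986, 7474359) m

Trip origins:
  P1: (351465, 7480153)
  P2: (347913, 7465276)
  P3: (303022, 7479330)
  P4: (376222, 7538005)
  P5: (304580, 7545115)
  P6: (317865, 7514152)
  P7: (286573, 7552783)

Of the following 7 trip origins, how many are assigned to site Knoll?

1

P1 → Bench
P2 → Knoll
P3 → Hollow
P4 → Larch
P5 → Terrace
P6 → Terrace
P7 → Delta
1 of the 7 goes to Knoll.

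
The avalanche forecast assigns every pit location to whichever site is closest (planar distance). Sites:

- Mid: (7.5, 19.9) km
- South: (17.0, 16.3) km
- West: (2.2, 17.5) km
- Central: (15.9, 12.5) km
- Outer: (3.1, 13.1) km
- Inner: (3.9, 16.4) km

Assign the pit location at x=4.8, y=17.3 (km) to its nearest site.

Inner

Squared distances to each site:
Mid: 14.050; South: 149.840; West: 6.800; Central: 146.250; Outer: 20.530; Inner: 1.620.
Minimum at Inner.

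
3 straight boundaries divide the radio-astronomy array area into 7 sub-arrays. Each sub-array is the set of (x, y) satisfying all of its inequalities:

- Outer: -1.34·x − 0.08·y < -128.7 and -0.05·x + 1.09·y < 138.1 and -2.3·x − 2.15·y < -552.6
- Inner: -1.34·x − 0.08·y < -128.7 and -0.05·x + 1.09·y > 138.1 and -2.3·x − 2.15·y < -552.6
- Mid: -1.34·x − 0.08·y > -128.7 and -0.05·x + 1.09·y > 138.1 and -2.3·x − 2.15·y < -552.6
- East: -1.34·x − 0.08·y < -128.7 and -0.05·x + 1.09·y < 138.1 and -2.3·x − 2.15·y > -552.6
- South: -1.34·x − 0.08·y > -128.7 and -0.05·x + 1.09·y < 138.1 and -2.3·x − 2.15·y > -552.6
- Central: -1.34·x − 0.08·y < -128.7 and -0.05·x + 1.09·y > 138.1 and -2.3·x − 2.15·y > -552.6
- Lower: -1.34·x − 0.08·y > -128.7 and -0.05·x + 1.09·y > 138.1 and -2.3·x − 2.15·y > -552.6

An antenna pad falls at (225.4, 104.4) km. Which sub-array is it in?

Outer

-1.34·225.4 − 0.08·104.4 = -310.388, which is < -128.7
-0.05·225.4 + 1.09·104.4 = 102.526, which is < 138.1
-2.3·225.4 − 2.15·104.4 = -742.880, which is < -552.6
This sign pattern matches Outer.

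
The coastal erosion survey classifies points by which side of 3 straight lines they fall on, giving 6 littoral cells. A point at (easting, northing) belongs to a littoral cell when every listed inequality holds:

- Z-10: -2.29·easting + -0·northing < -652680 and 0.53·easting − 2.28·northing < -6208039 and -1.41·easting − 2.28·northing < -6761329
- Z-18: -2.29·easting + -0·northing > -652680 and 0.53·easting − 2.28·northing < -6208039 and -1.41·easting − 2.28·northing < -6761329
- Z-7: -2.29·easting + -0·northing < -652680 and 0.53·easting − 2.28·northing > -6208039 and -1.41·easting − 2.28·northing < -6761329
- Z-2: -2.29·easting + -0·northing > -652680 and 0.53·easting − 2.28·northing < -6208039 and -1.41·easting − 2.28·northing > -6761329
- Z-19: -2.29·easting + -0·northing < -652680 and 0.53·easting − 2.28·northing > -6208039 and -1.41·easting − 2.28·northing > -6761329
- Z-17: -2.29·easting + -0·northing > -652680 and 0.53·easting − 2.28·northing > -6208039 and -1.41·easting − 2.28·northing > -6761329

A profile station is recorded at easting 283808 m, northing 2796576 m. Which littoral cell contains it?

Z-18

-2.29·283808 + -0·2796576 = -649920.320, which is > -652680
0.53·283808 − 2.28·2796576 = -6225775.040, which is < -6208039
-1.41·283808 − 2.28·2796576 = -6776362.560, which is < -6761329
This sign pattern matches Z-18.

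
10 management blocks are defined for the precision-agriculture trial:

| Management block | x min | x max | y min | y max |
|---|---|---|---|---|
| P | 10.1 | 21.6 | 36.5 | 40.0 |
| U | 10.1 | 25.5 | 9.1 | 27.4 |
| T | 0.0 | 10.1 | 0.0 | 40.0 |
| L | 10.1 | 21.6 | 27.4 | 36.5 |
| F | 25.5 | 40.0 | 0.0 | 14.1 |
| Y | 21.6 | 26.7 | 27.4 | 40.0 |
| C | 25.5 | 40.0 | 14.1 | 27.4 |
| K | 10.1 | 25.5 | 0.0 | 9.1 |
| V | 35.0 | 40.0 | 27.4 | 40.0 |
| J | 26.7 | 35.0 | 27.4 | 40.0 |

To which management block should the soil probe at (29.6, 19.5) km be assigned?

The point has x = 29.6 and y = 19.5.
Only C satisfies 25.5 ≤ x ≤ 40.0 and 14.1 ≤ y ≤ 27.4.

C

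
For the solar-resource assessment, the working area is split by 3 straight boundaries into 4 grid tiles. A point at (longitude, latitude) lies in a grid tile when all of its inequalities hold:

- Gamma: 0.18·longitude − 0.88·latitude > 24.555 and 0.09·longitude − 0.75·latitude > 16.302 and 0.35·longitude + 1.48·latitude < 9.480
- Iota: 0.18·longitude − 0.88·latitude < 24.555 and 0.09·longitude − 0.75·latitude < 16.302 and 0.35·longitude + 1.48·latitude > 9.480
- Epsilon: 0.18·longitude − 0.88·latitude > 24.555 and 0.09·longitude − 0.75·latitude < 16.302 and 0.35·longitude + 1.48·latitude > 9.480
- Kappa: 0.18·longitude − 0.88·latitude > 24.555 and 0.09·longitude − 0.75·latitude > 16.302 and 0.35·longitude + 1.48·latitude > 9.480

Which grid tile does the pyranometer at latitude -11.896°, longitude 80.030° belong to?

0.18·80.030 − 0.88·-11.896 = 24.874, which is > 24.555
0.09·80.030 − 0.75·-11.896 = 16.125, which is < 16.302
0.35·80.030 + 1.48·-11.896 = 10.404, which is > 9.480
This sign pattern matches Epsilon.

Epsilon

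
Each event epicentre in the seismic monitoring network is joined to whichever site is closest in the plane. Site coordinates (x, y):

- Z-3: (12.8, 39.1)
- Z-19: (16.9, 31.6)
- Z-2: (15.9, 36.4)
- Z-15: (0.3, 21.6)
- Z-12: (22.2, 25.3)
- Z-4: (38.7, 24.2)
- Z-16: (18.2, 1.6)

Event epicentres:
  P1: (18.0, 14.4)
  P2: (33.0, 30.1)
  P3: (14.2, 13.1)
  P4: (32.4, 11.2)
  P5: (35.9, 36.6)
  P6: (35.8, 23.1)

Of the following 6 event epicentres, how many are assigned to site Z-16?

P1 → Z-12
P2 → Z-4
P3 → Z-16
P4 → Z-4
P5 → Z-4
P6 → Z-4
1 of the 6 goes to Z-16.

1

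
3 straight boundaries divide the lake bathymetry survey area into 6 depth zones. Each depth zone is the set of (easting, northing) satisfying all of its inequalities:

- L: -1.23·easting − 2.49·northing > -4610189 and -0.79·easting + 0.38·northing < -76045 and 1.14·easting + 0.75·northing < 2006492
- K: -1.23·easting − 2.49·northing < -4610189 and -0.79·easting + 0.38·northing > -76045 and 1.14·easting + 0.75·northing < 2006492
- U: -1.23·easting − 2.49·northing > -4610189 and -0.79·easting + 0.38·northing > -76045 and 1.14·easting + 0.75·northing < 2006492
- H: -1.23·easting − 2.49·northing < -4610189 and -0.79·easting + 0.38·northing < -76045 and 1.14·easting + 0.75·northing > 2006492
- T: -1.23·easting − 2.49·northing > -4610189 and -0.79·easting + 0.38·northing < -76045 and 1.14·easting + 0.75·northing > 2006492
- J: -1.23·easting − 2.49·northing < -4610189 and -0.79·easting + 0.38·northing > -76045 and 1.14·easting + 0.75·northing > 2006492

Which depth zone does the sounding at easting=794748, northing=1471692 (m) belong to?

-1.23·794748 − 2.49·1471692 = -4642053.120, which is < -4610189
-0.79·794748 + 0.38·1471692 = -68607.960, which is > -76045
1.14·794748 + 0.75·1471692 = 2009781.720, which is > 2006492
This sign pattern matches J.

J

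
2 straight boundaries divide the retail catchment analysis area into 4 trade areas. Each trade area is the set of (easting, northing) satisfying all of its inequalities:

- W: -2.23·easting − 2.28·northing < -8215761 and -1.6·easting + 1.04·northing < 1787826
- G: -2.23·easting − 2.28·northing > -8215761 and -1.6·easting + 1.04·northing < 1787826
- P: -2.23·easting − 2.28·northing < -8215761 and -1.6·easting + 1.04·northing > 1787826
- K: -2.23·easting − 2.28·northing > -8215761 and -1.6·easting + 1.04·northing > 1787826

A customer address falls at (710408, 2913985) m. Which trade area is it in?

-2.23·710408 − 2.28·2913985 = -8228095.640, which is < -8215761
-1.6·710408 + 1.04·2913985 = 1893891.600, which is > 1787826
This sign pattern matches P.

P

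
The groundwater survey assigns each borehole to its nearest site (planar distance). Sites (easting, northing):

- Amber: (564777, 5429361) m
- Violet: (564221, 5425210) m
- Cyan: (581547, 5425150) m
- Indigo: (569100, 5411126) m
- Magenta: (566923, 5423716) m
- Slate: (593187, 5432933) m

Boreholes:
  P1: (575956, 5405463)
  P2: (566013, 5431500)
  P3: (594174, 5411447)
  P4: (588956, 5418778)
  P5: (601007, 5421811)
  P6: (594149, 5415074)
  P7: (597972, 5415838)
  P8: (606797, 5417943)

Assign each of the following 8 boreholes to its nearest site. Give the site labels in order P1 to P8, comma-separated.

Indigo, Amber, Cyan, Cyan, Slate, Cyan, Slate, Slate

P1 → Indigo (d²=79074305.00)
P2 → Amber (d²=6103017.00)
P3 → Cyan (d²=347213338.00)
P4 → Cyan (d²=95495665.00)
P5 → Slate (d²=184851284.00)
P6 → Cyan (d²=260336180.00)
P7 → Slate (d²=315135250.00)
P8 → Slate (d²=409932200.00)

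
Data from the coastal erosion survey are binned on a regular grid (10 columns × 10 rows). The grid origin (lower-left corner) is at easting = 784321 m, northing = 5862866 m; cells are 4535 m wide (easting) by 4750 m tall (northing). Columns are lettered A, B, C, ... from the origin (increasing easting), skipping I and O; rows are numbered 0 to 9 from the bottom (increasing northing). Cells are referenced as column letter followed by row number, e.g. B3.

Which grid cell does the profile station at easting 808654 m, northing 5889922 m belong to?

F5

Column index: ⌊(808654 − 784321) / 4535⌋ = ⌊5.366⌋ = 5 → column F
Row offset from origin: ⌊(5889922 − 5862866) / 4750⌋ = ⌊5.696⌋ = 5 → row 5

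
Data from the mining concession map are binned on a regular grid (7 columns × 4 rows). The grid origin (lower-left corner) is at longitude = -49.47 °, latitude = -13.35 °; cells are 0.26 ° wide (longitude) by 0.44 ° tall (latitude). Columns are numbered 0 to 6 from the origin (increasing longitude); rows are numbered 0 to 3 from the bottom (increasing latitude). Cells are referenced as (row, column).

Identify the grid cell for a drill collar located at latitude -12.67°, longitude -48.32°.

(1, 4)

Column index: ⌊(-48.32 − -49.47) / 0.26⌋ = ⌊4.423⌋ = 4
Row offset from origin: ⌊(-12.67 − -13.35) / 0.44⌋ = ⌊1.545⌋ = 1 → row 1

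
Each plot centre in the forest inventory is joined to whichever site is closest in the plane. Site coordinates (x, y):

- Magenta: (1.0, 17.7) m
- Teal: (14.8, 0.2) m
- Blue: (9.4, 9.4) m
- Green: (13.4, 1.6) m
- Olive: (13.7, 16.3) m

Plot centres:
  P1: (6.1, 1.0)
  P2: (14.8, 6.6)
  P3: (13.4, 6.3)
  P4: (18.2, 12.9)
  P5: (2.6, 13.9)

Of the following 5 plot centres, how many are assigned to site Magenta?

1

P1 → Green
P2 → Green
P3 → Green
P4 → Olive
P5 → Magenta
1 of the 5 goes to Magenta.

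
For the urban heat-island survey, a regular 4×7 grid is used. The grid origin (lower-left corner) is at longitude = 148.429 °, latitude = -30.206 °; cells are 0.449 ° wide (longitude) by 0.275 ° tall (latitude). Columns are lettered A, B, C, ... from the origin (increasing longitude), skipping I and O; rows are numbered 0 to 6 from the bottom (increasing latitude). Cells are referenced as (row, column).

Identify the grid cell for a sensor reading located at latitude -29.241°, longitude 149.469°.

Column index: ⌊(149.469 − 148.429) / 0.449⌋ = ⌊2.316⌋ = 2 → column C
Row offset from origin: ⌊(-29.241 − -30.206) / 0.275⌋ = ⌊3.509⌋ = 3 → row 3

(3, C)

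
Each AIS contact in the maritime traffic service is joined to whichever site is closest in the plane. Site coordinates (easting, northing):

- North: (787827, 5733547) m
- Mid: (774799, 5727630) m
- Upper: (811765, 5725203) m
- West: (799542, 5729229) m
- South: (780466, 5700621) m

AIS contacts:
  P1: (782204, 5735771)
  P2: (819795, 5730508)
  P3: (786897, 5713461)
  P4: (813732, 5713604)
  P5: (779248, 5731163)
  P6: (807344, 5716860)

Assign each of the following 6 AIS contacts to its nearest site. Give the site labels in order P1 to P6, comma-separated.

P1 → North (d²=36564305.00)
P2 → Upper (d²=92623925.00)
P3 → South (d²=206223361.00)
P4 → Upper (d²=138405890.00)
P5 → Mid (d²=32275690.00)
P6 → Upper (d²=89150890.00)

North, Upper, South, Upper, Mid, Upper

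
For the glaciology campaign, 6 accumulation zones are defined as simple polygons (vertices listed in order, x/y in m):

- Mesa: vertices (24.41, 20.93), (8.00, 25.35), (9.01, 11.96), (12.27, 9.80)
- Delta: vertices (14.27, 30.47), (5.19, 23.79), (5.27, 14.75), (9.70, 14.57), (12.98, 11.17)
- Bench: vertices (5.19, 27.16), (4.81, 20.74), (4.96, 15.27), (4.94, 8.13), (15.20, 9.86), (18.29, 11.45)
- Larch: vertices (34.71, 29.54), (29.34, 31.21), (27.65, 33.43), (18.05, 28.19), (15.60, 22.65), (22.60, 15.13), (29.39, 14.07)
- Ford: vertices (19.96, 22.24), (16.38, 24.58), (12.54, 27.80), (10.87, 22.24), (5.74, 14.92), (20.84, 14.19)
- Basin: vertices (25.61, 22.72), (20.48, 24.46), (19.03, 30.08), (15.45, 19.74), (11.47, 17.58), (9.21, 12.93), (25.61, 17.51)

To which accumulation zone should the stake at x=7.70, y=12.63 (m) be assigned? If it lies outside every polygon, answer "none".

Bench

Cast a ray rightward from (7.70, 12.63). For each polygon, the edges (by vertex number in listed order) whose endpoints lie on opposite sides of y = 12.63, where each meets that height, and whether that is right or left of the point:
Mesa: 2–3 at x≈8.959 (right), 4–1 at x≈15.357 (right) → 2 crossings.
Delta: 4–5 at x≈11.572 (right), 5–1 at x≈13.078 (right) → 2 crossings.
Bench: 3–4 at x≈4.953 (left), 6–1 at x≈17.306 (right) → 1 crossing.
Larch: no edge straddles that height → 0 crossings.
Ford: no edge straddles that height → 0 crossings.
Basin: no edge straddles that height → 0 crossings.
Only Bench has an odd count, so the point is inside Bench.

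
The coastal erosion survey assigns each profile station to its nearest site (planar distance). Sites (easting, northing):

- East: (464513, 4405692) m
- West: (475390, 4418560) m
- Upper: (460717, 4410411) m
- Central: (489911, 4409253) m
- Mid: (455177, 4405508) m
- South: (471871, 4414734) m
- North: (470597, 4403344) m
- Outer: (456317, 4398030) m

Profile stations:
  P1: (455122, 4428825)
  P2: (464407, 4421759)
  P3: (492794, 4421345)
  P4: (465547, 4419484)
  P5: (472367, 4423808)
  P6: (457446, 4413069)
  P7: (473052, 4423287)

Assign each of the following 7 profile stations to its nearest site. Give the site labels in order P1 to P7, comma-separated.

Upper, South, Central, South, West, Upper, West

P1 → Upper (d²=370379421.00)
P2 → South (d²=105061921.00)
P3 → Central (d²=154528153.00)
P4 → South (d²=62555476.00)
P5 → West (d²=36680033.00)
P6 → Upper (d²=17764405.00)
P7 → West (d²=27810773.00)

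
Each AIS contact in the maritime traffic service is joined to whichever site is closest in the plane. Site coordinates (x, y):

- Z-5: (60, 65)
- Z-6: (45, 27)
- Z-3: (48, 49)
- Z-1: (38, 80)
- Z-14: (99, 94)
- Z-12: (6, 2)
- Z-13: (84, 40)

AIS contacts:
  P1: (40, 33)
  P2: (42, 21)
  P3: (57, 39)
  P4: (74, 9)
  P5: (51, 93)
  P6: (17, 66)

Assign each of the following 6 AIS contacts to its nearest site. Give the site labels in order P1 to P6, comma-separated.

P1 → Z-6 (d²=61.00)
P2 → Z-6 (d²=45.00)
P3 → Z-3 (d²=181.00)
P4 → Z-13 (d²=1061.00)
P5 → Z-1 (d²=338.00)
P6 → Z-1 (d²=637.00)

Z-6, Z-6, Z-3, Z-13, Z-1, Z-1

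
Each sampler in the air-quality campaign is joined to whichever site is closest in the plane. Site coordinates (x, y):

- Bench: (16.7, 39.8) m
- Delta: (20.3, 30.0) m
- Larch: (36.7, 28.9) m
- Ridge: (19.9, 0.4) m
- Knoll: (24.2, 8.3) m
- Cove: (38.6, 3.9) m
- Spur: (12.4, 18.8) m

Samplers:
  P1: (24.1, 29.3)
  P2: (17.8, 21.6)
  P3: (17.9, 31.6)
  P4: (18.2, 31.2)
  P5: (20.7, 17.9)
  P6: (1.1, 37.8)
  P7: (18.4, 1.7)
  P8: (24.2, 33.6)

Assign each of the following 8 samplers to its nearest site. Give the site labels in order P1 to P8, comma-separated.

Delta, Spur, Delta, Delta, Spur, Bench, Ridge, Delta

P1 → Delta (d²=14.93)
P2 → Spur (d²=37.00)
P3 → Delta (d²=8.32)
P4 → Delta (d²=5.85)
P5 → Spur (d²=69.70)
P6 → Bench (d²=247.36)
P7 → Ridge (d²=3.94)
P8 → Delta (d²=28.17)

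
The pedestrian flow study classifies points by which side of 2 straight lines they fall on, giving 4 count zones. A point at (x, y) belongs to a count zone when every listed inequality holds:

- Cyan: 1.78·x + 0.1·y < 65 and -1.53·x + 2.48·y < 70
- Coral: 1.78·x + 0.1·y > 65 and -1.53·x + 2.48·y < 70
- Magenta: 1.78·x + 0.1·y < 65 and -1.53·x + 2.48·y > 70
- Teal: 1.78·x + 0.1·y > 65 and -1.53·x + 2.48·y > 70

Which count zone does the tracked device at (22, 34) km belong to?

1.78·22 + 0.1·34 = 42.560, which is < 65
-1.53·22 + 2.48·34 = 50.660, which is < 70
This sign pattern matches Cyan.

Cyan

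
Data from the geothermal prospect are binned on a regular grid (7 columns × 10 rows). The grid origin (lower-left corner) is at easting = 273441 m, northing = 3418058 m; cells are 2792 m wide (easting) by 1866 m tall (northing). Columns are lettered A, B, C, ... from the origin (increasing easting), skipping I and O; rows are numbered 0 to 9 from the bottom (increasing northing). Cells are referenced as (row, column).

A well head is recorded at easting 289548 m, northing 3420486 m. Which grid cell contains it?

Column index: ⌊(289548 − 273441) / 2792⌋ = ⌊5.769⌋ = 5 → column F
Row offset from origin: ⌊(3420486 − 3418058) / 1866⌋ = ⌊1.301⌋ = 1 → row 1

(1, F)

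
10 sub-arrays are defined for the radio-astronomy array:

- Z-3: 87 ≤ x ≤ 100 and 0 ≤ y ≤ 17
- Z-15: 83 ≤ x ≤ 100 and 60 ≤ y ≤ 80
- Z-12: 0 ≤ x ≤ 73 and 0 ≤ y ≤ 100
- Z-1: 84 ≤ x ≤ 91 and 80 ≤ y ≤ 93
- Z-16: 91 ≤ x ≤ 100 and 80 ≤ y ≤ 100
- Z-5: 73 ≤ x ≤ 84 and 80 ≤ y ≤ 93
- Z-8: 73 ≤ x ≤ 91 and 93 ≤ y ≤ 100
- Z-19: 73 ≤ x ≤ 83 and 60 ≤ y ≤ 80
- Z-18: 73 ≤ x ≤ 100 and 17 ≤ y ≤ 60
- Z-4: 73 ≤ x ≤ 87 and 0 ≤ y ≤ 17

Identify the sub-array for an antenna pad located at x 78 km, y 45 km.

The point has x = 78 and y = 45.
Only Z-18 satisfies 73 ≤ x ≤ 100 and 17 ≤ y ≤ 60.

Z-18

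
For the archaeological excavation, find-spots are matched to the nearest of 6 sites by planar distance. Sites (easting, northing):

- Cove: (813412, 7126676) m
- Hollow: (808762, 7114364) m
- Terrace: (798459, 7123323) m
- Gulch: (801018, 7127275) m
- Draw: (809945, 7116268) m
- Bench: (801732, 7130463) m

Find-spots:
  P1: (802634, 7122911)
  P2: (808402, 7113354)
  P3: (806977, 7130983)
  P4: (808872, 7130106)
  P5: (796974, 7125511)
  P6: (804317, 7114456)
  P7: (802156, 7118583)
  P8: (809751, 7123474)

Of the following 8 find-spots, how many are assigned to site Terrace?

3

P1 → Terrace
P2 → Hollow
P3 → Bench
P4 → Cove
P5 → Terrace
P6 → Hollow
P7 → Terrace
P8 → Cove
3 of the 8 go to Terrace.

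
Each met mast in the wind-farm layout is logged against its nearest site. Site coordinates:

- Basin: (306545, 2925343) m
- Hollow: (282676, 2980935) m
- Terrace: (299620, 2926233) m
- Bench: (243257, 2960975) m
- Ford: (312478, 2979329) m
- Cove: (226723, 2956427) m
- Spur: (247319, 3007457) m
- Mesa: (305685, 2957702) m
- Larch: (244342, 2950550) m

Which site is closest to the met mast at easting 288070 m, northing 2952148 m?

Mesa

Squared distances to each site:
Basin: 1059833650.000; Hollow: 857786605.000; Terrace: 804989725.000; Bench: 2086120898.000; Ford: 1334557225.000; Cove: 3781764250.000; Spur: 4719729482.000; Mesa: 341135141.000; Larch: 1914691588.000.
Minimum at Mesa.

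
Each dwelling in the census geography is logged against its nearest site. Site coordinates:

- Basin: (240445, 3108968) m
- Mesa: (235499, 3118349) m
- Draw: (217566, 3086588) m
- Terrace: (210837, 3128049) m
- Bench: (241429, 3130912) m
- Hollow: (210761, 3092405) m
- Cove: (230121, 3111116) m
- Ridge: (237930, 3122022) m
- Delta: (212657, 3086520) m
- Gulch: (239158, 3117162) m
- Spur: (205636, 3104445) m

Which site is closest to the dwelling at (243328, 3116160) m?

Gulch

Squared distances to each site:
Basin: 60036553.000; Mesa: 66084962.000; Draw: 1538183828.000; Terrace: 1197013402.000; Bench: 221227705.000; Hollow: 1624909514.000; Cove: 199866785.000; Ridge: 63501448.000; Delta: 1819239841.000; Gulch: 18392904.000; Spur: 1557928089.000.
Minimum at Gulch.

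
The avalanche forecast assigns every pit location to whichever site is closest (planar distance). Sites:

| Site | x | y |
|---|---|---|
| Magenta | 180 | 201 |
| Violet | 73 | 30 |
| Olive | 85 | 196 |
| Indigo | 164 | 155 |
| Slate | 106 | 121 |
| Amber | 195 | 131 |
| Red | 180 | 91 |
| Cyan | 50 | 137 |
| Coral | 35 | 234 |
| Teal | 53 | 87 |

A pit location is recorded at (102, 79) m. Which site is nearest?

Squared distances to each site:
Magenta: 20968.000; Violet: 3242.000; Olive: 13978.000; Indigo: 9620.000; Slate: 1780.000; Amber: 11353.000; Red: 6228.000; Cyan: 6068.000; Coral: 28514.000; Teal: 2465.000.
Minimum at Slate.

Slate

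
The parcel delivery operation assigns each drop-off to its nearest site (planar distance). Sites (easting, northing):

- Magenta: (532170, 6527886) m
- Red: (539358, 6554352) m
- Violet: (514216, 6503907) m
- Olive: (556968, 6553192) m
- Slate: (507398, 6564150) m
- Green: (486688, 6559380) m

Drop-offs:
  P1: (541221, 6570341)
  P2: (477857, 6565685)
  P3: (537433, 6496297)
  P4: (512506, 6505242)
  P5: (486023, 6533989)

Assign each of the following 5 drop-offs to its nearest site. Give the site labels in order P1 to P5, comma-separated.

Red, Green, Violet, Violet, Green

P1 → Red (d²=259118890.00)
P2 → Green (d²=117739586.00)
P3 → Violet (d²=596941189.00)
P4 → Violet (d²=4706325.00)
P5 → Green (d²=645145106.00)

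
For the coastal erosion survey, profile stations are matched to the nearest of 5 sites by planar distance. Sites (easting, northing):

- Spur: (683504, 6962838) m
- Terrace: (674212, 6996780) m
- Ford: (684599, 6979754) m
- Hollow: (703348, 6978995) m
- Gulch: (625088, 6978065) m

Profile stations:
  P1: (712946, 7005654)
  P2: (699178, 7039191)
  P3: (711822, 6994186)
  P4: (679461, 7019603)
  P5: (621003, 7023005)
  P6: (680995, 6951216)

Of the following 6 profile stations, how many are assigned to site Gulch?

P1 → Hollow
P2 → Terrace
P3 → Hollow
P4 → Terrace
P5 → Gulch
P6 → Spur
1 of the 6 goes to Gulch.

1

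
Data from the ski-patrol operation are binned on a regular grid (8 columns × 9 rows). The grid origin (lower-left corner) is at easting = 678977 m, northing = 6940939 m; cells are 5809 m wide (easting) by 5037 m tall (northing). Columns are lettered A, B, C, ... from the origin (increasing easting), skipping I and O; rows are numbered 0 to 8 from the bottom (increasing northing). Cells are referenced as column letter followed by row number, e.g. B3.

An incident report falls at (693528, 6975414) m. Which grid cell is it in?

C6

Column index: ⌊(693528 − 678977) / 5809⌋ = ⌊2.505⌋ = 2 → column C
Row offset from origin: ⌊(6975414 − 6940939) / 5037⌋ = ⌊6.844⌋ = 6 → row 6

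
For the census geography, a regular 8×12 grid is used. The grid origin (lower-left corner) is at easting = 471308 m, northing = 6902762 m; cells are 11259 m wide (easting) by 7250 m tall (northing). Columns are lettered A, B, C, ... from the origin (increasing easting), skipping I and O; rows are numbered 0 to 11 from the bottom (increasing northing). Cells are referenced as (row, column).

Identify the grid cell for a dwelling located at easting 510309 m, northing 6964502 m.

Column index: ⌊(510309 − 471308) / 11259⌋ = ⌊3.464⌋ = 3 → column D
Row offset from origin: ⌊(6964502 − 6902762) / 7250⌋ = ⌊8.516⌋ = 8 → row 8

(8, D)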